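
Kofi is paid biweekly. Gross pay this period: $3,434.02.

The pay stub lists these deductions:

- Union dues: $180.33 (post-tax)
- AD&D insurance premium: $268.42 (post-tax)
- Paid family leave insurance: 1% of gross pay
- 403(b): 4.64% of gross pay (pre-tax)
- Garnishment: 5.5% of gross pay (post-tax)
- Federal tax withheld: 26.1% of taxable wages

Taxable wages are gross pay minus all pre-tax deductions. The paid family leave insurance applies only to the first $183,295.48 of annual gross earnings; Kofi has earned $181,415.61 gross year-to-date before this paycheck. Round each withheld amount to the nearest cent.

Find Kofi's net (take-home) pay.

$1,763.57

403(b): $3,434.02 × 0.0464 = $159.34
Taxable wages = $3,434.02 − $159.34 = $3,274.68
Federal tax withheld: $3,274.68 × 0.261 = $854.69
Paid family leave insurance: only $183,295.48 − $181,415.61 = $1,879.87 of this check is subject → $1,879.87 × 0.01 = $18.80
Garnishment: $3,434.02 × 0.055 = $188.87
AD&D insurance premium: $268.42
Union dues: $180.33
Total deductions = $159.34 + $854.69 + $18.80 + $188.87 + $268.42 + $180.33 = $1,670.45
Net pay = $3,434.02 − $1,670.45 = $1,763.57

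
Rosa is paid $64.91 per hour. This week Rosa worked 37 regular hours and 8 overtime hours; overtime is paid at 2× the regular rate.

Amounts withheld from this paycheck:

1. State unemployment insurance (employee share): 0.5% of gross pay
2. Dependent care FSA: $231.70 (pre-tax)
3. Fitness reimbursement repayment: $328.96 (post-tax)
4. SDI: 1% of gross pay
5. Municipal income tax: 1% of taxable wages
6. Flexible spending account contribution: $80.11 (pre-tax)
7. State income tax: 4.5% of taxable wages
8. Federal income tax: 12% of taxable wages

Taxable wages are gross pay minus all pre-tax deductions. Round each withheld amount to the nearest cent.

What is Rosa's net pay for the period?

$2200.39

Regular pay: 37 × $64.91 = $2401.67
Overtime pay: 8 × $64.91 × 2 = $1038.56
Gross pay = $2401.67 + $1038.56 = $3440.23
Flexible spending account contribution: $80.11
Dependent care FSA: $231.70
Pre-tax total = $80.11 + $231.70 = $311.81
Taxable wages = $3440.23 − $311.81 = $3128.42
Municipal income tax: $3128.42 × 0.01 = $31.28
Federal income tax: $3128.42 × 0.12 = $375.41
State income tax: $3128.42 × 0.045 = $140.78
SDI: $3440.23 × 0.01 = $34.40
State unemployment insurance (employee share): $3440.23 × 0.005 = $17.20
Fitness reimbursement repayment: $328.96
Total deductions = $80.11 + $231.70 + $31.28 + $375.41 + $140.78 + $34.40 + $17.20 + $328.96 = $1239.84
Net pay = $3440.23 − $1239.84 = $2200.39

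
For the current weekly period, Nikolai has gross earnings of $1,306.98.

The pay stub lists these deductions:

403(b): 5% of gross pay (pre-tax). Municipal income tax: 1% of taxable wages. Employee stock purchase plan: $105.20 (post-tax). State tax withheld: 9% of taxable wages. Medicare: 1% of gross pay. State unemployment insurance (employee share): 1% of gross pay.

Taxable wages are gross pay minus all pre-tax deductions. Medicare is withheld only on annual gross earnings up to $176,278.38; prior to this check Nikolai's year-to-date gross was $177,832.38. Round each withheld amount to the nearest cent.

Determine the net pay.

403(b): $1,306.98 × 0.05 = $65.35
Taxable wages = $1,306.98 − $65.35 = $1,241.63
State tax withheld: $1,241.63 × 0.09 = $111.75
Municipal income tax: $1,241.63 × 0.01 = $12.42
Medicare: annual cap $176,278.38 already reached (YTD $177,832.38), so $0.00
State unemployment insurance (employee share): $1,306.98 × 0.01 = $13.07
Employee stock purchase plan: $105.20
Total deductions = $65.35 + $111.75 + $12.42 + $0.00 + $13.07 + $105.20 = $307.79
Net pay = $1,306.98 − $307.79 = $999.19

$999.19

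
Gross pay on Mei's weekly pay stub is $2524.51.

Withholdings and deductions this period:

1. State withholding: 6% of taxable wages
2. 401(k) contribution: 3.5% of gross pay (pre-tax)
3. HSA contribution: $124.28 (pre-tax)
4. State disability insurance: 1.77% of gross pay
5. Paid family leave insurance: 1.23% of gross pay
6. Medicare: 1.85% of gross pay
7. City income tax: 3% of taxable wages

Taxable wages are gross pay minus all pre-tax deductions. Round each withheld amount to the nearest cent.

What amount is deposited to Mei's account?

401(k) contribution: $2524.51 × 0.035 = $88.36
HSA contribution: $124.28
Pre-tax total = $88.36 + $124.28 = $212.64
Taxable wages = $2524.51 − $212.64 = $2311.87
State withholding: $2311.87 × 0.06 = $138.71
City income tax: $2311.87 × 0.03 = $69.36
State disability insurance: $2524.51 × 0.0177 = $44.68
Paid family leave insurance: $2524.51 × 0.0123 = $31.05
Medicare: $2524.51 × 0.0185 = $46.70
Total deductions = $88.36 + $124.28 + $138.71 + $69.36 + $44.68 + $31.05 + $46.70 = $543.14
Net pay = $2524.51 − $543.14 = $1981.37

$1981.37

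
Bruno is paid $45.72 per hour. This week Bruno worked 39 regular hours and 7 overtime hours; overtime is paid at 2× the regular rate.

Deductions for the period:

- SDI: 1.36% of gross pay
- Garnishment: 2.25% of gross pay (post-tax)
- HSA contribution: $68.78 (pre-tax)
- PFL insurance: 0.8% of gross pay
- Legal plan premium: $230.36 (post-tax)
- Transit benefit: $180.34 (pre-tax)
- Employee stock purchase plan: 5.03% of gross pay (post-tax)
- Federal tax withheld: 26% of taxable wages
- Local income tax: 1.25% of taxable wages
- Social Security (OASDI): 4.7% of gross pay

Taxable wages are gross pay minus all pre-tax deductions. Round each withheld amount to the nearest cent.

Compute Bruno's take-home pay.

$1,008.62

Regular pay: 39 × $45.72 = $1,783.08
Overtime pay: 7 × $45.72 × 2 = $640.08
Gross pay = $1,783.08 + $640.08 = $2,423.16
Transit benefit: $180.34
HSA contribution: $68.78
Pre-tax total = $180.34 + $68.78 = $249.12
Taxable wages = $2,423.16 − $249.12 = $2,174.04
Federal tax withheld: $2,174.04 × 0.26 = $565.25
Local income tax: $2,174.04 × 0.0125 = $27.18
PFL insurance: $2,423.16 × 0.008 = $19.39
Social Security (OASDI): $2,423.16 × 0.047 = $113.89
SDI: $2,423.16 × 0.0136 = $32.95
Garnishment: $2,423.16 × 0.0225 = $54.52
Legal plan premium: $230.36
Employee stock purchase plan: $2,423.16 × 0.0503 = $121.88
Total deductions = $180.34 + $68.78 + $565.25 + $27.18 + $19.39 + $113.89 + $32.95 + $54.52 + $230.36 + $121.88 = $1,414.54
Net pay = $2,423.16 − $1,414.54 = $1,008.62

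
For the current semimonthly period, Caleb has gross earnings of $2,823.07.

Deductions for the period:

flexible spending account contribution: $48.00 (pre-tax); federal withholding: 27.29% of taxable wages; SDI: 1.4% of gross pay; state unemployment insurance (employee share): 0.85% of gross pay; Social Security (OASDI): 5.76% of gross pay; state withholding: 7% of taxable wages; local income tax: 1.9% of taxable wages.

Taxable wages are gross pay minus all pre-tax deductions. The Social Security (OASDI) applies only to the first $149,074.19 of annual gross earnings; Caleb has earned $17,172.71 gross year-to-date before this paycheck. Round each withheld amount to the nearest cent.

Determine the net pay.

$1,544.64

Flexible spending account contribution: $48.00
Taxable wages = $2,823.07 − $48.00 = $2,775.07
State withholding: $2,775.07 × 0.07 = $194.25
Local income tax: $2,775.07 × 0.019 = $52.73
Federal withholding: $2,775.07 × 0.2729 = $757.32
State unemployment insurance (employee share): $2,823.07 × 0.0085 = $24.00
Social Security (OASDI): cap not yet reached, full $2,823.07 is subject → $2,823.07 × 0.0576 = $162.61
SDI: $2,823.07 × 0.014 = $39.52
Total deductions = $48.00 + $194.25 + $52.73 + $757.32 + $24.00 + $162.61 + $39.52 = $1,278.43
Net pay = $2,823.07 − $1,278.43 = $1,544.64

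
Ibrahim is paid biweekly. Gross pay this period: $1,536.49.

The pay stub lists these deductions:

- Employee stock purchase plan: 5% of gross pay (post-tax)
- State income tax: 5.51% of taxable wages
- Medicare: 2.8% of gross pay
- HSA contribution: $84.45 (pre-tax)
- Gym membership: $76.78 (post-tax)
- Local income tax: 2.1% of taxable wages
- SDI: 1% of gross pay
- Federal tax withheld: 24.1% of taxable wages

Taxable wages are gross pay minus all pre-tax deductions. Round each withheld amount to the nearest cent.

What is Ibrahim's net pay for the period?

$779.62

HSA contribution: $84.45
Taxable wages = $1,536.49 − $84.45 = $1,452.04
Local income tax: $1,452.04 × 0.021 = $30.49
State income tax: $1,452.04 × 0.0551 = $80.01
Federal tax withheld: $1,452.04 × 0.241 = $349.94
Medicare: $1,536.49 × 0.028 = $43.02
SDI: $1,536.49 × 0.01 = $15.36
Employee stock purchase plan: $1,536.49 × 0.05 = $76.82
Gym membership: $76.78
Total deductions = $84.45 + $30.49 + $80.01 + $349.94 + $43.02 + $15.36 + $76.82 + $76.78 = $756.87
Net pay = $1,536.49 − $756.87 = $779.62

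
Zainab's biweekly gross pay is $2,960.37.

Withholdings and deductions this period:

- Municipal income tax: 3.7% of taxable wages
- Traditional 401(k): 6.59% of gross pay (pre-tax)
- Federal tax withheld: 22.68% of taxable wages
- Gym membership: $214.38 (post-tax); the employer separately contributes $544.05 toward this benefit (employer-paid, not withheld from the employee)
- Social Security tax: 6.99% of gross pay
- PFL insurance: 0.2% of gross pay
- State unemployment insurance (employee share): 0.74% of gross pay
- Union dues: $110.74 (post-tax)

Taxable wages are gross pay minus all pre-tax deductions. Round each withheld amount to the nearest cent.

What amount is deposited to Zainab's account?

$1,475.91

Traditional 401(k): $2,960.37 × 0.0659 = $195.09
Taxable wages = $2,960.37 − $195.09 = $2,765.28
Federal tax withheld: $2,765.28 × 0.2268 = $627.17
Municipal income tax: $2,765.28 × 0.037 = $102.32
PFL insurance: $2,960.37 × 0.002 = $5.92
State unemployment insurance (employee share): $2,960.37 × 0.0074 = $21.91
Social Security tax: $2,960.37 × 0.0699 = $206.93
Union dues: $110.74
Gym membership: $214.38
(Employer's $544.05 toward gym membership is not withheld from the employee.)
Total deductions = $195.09 + $627.17 + $102.32 + $5.92 + $21.91 + $206.93 + $110.74 + $214.38 = $1,484.46
Net pay = $2,960.37 − $1,484.46 = $1,475.91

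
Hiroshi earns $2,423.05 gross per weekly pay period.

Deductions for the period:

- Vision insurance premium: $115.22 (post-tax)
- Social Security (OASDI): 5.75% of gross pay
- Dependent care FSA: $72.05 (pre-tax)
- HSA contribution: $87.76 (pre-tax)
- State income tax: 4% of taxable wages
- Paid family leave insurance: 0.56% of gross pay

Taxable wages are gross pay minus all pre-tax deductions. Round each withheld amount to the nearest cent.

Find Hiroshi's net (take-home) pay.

Dependent care FSA: $72.05
HSA contribution: $87.76
Pre-tax total = $72.05 + $87.76 = $159.81
Taxable wages = $2,423.05 − $159.81 = $2,263.24
State income tax: $2,263.24 × 0.04 = $90.53
Social Security (OASDI): $2,423.05 × 0.0575 = $139.33
Paid family leave insurance: $2,423.05 × 0.0056 = $13.57
Vision insurance premium: $115.22
Total deductions = $72.05 + $87.76 + $90.53 + $139.33 + $13.57 + $115.22 = $518.46
Net pay = $2,423.05 − $518.46 = $1,904.59

$1,904.59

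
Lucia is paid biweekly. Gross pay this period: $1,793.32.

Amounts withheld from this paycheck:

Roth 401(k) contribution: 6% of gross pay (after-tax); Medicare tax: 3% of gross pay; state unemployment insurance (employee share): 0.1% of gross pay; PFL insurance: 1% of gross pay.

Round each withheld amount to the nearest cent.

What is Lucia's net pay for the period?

$1,612.20

State unemployment insurance (employee share): $1,793.32 × 0.001 = $1.79
Medicare tax: $1,793.32 × 0.03 = $53.80
PFL insurance: $1,793.32 × 0.01 = $17.93
Roth 401(k) contribution: $1,793.32 × 0.06 = $107.60
Total deductions = $1.79 + $53.80 + $17.93 + $107.60 = $181.12
Net pay = $1,793.32 − $181.12 = $1,612.20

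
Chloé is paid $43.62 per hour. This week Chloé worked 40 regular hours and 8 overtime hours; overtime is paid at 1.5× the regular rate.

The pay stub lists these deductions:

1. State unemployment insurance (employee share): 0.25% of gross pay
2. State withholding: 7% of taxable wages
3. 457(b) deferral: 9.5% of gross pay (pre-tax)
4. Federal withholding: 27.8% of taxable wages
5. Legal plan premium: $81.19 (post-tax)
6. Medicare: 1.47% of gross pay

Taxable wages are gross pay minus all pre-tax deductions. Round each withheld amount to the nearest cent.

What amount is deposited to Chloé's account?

Regular pay: 40 × $43.62 = $1,744.80
Overtime pay: 8 × $43.62 × 1.5 = $523.44
Gross pay = $1,744.80 + $523.44 = $2,268.24
457(b) deferral: $2,268.24 × 0.095 = $215.48
Taxable wages = $2,268.24 − $215.48 = $2,052.76
Federal withholding: $2,052.76 × 0.278 = $570.67
State withholding: $2,052.76 × 0.07 = $143.69
Medicare: $2,268.24 × 0.0147 = $33.34
State unemployment insurance (employee share): $2,268.24 × 0.0025 = $5.67
Legal plan premium: $81.19
Total deductions = $215.48 + $570.67 + $143.69 + $33.34 + $5.67 + $81.19 = $1,050.04
Net pay = $2,268.24 − $1,050.04 = $1,218.20

$1,218.20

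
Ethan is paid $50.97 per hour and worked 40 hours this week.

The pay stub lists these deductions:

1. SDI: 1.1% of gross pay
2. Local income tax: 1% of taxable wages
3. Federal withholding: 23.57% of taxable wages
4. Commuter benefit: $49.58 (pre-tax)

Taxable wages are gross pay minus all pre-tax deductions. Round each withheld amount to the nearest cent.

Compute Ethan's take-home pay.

Gross pay: 40 × $50.97 = $2038.80
Commuter benefit: $49.58
Taxable wages = $2038.80 − $49.58 = $1989.22
Federal withholding: $1989.22 × 0.2357 = $468.86
Local income tax: $1989.22 × 0.01 = $19.89
SDI: $2038.80 × 0.011 = $22.43
Total deductions = $49.58 + $468.86 + $19.89 + $22.43 = $560.76
Net pay = $2038.80 − $560.76 = $1478.04

$1478.04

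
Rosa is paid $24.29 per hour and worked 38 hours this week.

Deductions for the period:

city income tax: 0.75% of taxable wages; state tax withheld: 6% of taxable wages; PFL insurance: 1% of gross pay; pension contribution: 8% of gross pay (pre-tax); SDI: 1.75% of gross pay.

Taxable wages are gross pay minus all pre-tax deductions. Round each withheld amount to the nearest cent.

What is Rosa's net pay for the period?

Gross pay: 38 × $24.29 = $923.02
Pension contribution: $923.02 × 0.08 = $73.84
Taxable wages = $923.02 − $73.84 = $849.18
State tax withheld: $849.18 × 0.06 = $50.95
City income tax: $849.18 × 0.0075 = $6.37
PFL insurance: $923.02 × 0.01 = $9.23
SDI: $923.02 × 0.0175 = $16.15
Total deductions = $73.84 + $50.95 + $6.37 + $9.23 + $16.15 = $156.54
Net pay = $923.02 − $156.54 = $766.48

$766.48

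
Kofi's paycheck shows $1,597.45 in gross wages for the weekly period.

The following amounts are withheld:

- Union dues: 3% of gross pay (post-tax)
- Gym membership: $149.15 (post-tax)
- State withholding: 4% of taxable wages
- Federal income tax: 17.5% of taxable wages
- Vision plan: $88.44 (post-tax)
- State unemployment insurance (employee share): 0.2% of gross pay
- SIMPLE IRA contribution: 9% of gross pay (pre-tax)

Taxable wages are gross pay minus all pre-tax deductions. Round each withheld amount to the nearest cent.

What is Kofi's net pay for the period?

SIMPLE IRA contribution: $1,597.45 × 0.09 = $143.77
Taxable wages = $1,597.45 − $143.77 = $1,453.68
State withholding: $1,453.68 × 0.04 = $58.15
Federal income tax: $1,453.68 × 0.175 = $254.39
State unemployment insurance (employee share): $1,597.45 × 0.002 = $3.19
Gym membership: $149.15
Vision plan: $88.44
Union dues: $1,597.45 × 0.03 = $47.92
Total deductions = $143.77 + $58.15 + $254.39 + $3.19 + $149.15 + $88.44 + $47.92 = $745.01
Net pay = $1,597.45 − $745.01 = $852.44

$852.44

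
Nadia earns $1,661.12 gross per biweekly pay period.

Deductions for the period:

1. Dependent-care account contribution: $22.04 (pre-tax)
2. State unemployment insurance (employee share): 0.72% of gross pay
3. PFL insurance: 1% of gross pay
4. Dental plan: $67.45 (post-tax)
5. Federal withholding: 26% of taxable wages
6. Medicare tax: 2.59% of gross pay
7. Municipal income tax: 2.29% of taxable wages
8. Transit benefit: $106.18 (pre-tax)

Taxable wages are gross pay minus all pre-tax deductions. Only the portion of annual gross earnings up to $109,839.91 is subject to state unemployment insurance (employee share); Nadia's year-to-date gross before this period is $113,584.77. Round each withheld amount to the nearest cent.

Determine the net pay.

Transit benefit: $106.18
Dependent-care account contribution: $22.04
Pre-tax total = $106.18 + $22.04 = $128.22
Taxable wages = $1,661.12 − $128.22 = $1,532.90
Federal withholding: $1,532.90 × 0.26 = $398.55
Municipal income tax: $1,532.90 × 0.0229 = $35.10
PFL insurance: $1,661.12 × 0.01 = $16.61
Medicare tax: $1,661.12 × 0.0259 = $43.02
State unemployment insurance (employee share): annual cap $109,839.91 already reached (YTD $113,584.77), so $0.00
Dental plan: $67.45
Total deductions = $106.18 + $22.04 + $398.55 + $35.10 + $16.61 + $43.02 + $0.00 + $67.45 = $688.95
Net pay = $1,661.12 − $688.95 = $972.17

$972.17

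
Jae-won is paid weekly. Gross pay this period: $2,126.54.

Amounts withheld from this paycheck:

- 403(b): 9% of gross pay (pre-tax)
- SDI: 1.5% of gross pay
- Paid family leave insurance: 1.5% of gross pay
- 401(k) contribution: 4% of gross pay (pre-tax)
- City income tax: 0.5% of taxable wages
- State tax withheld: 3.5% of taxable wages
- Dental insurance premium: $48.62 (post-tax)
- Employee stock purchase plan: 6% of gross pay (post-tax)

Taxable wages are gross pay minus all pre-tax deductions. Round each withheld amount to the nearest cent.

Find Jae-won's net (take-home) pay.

$1,536.08

401(k) contribution: $2,126.54 × 0.04 = $85.06
403(b): $2,126.54 × 0.09 = $191.39
Pre-tax total = $85.06 + $191.39 = $276.45
Taxable wages = $2,126.54 − $276.45 = $1,850.09
City income tax: $1,850.09 × 0.005 = $9.25
State tax withheld: $1,850.09 × 0.035 = $64.75
Paid family leave insurance: $2,126.54 × 0.015 = $31.90
SDI: $2,126.54 × 0.015 = $31.90
Employee stock purchase plan: $2,126.54 × 0.06 = $127.59
Dental insurance premium: $48.62
Total deductions = $85.06 + $191.39 + $9.25 + $64.75 + $31.90 + $31.90 + $127.59 + $48.62 = $590.46
Net pay = $2,126.54 − $590.46 = $1,536.08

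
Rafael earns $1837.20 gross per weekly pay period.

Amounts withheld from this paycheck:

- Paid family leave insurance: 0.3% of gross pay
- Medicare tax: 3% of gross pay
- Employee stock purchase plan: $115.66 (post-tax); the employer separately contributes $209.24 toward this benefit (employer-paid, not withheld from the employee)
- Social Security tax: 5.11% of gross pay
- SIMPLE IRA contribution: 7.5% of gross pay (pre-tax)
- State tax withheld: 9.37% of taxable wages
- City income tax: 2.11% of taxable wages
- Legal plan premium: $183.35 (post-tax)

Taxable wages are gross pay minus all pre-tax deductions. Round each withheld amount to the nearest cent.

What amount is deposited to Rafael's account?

$1050.80

SIMPLE IRA contribution: $1837.20 × 0.075 = $137.79
Taxable wages = $1837.20 − $137.79 = $1699.41
State tax withheld: $1699.41 × 0.0937 = $159.23
City income tax: $1699.41 × 0.0211 = $35.86
Social Security tax: $1837.20 × 0.0511 = $93.88
Medicare tax: $1837.20 × 0.03 = $55.12
Paid family leave insurance: $1837.20 × 0.003 = $5.51
Employee stock purchase plan: $115.66
Legal plan premium: $183.35
(Employer's $209.24 toward employee stock purchase plan is not withheld from the employee.)
Total deductions = $137.79 + $159.23 + $35.86 + $93.88 + $55.12 + $5.51 + $115.66 + $183.35 = $786.40
Net pay = $1837.20 − $786.40 = $1050.80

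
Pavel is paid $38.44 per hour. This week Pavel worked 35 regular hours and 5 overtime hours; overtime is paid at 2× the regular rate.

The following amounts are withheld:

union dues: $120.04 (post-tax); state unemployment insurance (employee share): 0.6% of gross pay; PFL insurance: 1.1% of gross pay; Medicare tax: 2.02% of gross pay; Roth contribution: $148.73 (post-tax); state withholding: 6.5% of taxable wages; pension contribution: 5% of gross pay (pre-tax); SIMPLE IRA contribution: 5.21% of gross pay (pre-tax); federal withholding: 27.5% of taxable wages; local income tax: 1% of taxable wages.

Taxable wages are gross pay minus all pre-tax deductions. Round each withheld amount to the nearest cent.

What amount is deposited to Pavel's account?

Regular pay: 35 × $38.44 = $1,345.40
Overtime pay: 5 × $38.44 × 2 = $384.40
Gross pay = $1,345.40 + $384.40 = $1,729.80
Pension contribution: $1,729.80 × 0.05 = $86.49
SIMPLE IRA contribution: $1,729.80 × 0.0521 = $90.12
Pre-tax total = $86.49 + $90.12 = $176.61
Taxable wages = $1,729.80 − $176.61 = $1,553.19
State withholding: $1,553.19 × 0.065 = $100.96
Federal withholding: $1,553.19 × 0.275 = $427.13
Local income tax: $1,553.19 × 0.01 = $15.53
State unemployment insurance (employee share): $1,729.80 × 0.006 = $10.38
PFL insurance: $1,729.80 × 0.011 = $19.03
Medicare tax: $1,729.80 × 0.0202 = $34.94
Union dues: $120.04
Roth contribution: $148.73
Total deductions = $86.49 + $90.12 + $100.96 + $427.13 + $15.53 + $10.38 + $19.03 + $34.94 + $120.04 + $148.73 = $1,053.35
Net pay = $1,729.80 − $1,053.35 = $676.45

$676.45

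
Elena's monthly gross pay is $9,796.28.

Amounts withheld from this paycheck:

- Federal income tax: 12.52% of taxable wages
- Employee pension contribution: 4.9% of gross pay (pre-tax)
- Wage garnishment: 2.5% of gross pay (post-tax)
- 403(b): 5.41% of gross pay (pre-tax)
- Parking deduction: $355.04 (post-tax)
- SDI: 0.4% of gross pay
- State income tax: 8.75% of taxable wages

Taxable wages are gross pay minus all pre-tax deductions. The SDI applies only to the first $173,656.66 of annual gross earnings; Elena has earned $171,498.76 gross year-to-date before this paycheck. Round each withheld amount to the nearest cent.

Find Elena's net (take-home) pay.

403(b): $9,796.28 × 0.0541 = $529.98
Employee pension contribution: $9,796.28 × 0.049 = $480.02
Pre-tax total = $529.98 + $480.02 = $1,010.00
Taxable wages = $9,796.28 − $1,010.00 = $8,786.28
State income tax: $8,786.28 × 0.0875 = $768.80
Federal income tax: $8,786.28 × 0.1252 = $1,100.04
SDI: only $173,656.66 − $171,498.76 = $2,157.90 of this check is subject → $2,157.90 × 0.004 = $8.63
Parking deduction: $355.04
Wage garnishment: $9,796.28 × 0.025 = $244.91
Total deductions = $529.98 + $480.02 + $768.80 + $1,100.04 + $8.63 + $355.04 + $244.91 = $3,487.42
Net pay = $9,796.28 − $3,487.42 = $6,308.86

$6,308.86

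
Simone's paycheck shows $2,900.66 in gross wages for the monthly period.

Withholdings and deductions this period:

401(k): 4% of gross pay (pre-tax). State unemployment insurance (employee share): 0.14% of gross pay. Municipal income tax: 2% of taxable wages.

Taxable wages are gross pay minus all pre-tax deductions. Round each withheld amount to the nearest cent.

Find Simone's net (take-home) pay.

401(k): $2,900.66 × 0.04 = $116.03
Taxable wages = $2,900.66 − $116.03 = $2,784.63
Municipal income tax: $2,784.63 × 0.02 = $55.69
State unemployment insurance (employee share): $2,900.66 × 0.0014 = $4.06
Total deductions = $116.03 + $55.69 + $4.06 = $175.78
Net pay = $2,900.66 − $175.78 = $2,724.88

$2,724.88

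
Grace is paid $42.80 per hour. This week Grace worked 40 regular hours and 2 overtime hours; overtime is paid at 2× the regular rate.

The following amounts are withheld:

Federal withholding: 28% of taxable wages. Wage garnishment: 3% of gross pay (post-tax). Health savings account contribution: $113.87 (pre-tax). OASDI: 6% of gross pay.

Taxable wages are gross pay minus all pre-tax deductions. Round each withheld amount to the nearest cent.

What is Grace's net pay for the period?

$1,104.43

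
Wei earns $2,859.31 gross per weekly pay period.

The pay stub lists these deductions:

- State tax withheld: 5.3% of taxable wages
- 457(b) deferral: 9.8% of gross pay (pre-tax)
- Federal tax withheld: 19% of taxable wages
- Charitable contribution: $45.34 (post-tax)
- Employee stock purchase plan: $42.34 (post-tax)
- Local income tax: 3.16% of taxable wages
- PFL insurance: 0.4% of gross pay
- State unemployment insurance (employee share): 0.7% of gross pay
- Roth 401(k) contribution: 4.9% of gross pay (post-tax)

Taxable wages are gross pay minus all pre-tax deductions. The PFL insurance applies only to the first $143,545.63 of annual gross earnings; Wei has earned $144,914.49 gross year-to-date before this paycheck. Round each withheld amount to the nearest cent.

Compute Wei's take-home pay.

$1,623.07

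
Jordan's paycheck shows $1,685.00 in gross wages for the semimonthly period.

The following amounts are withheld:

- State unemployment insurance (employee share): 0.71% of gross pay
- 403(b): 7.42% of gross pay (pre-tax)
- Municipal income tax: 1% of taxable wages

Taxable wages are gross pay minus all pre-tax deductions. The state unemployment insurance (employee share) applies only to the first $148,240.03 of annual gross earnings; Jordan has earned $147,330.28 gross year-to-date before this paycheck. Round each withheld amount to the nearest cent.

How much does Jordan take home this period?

403(b): $1,685.00 × 0.0742 = $125.03
Taxable wages = $1,685.00 − $125.03 = $1,559.97
Municipal income tax: $1,559.97 × 0.01 = $15.60
State unemployment insurance (employee share): only $148,240.03 − $147,330.28 = $909.75 of this check is subject → $909.75 × 0.0071 = $6.46
Total deductions = $125.03 + $15.60 + $6.46 = $147.09
Net pay = $1,685.00 − $147.09 = $1,537.91

$1,537.91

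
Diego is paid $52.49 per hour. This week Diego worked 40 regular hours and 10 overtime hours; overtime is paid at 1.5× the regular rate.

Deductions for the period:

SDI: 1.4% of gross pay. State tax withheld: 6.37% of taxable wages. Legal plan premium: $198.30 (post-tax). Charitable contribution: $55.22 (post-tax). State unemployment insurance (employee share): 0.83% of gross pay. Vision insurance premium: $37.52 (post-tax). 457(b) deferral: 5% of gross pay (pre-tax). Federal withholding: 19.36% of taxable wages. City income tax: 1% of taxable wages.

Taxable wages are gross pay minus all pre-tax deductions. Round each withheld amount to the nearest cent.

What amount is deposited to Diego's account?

$1,654.08

Regular pay: 40 × $52.49 = $2,099.60
Overtime pay: 10 × $52.49 × 1.5 = $787.35
Gross pay = $2,099.60 + $787.35 = $2,886.95
457(b) deferral: $2,886.95 × 0.05 = $144.35
Taxable wages = $2,886.95 − $144.35 = $2,742.60
Federal withholding: $2,742.60 × 0.1936 = $530.97
City income tax: $2,742.60 × 0.01 = $27.43
State tax withheld: $2,742.60 × 0.0637 = $174.70
SDI: $2,886.95 × 0.014 = $40.42
State unemployment insurance (employee share): $2,886.95 × 0.0083 = $23.96
Charitable contribution: $55.22
Legal plan premium: $198.30
Vision insurance premium: $37.52
Total deductions = $144.35 + $530.97 + $27.43 + $174.70 + $40.42 + $23.96 + $55.22 + $198.30 + $37.52 = $1,232.87
Net pay = $2,886.95 − $1,232.87 = $1,654.08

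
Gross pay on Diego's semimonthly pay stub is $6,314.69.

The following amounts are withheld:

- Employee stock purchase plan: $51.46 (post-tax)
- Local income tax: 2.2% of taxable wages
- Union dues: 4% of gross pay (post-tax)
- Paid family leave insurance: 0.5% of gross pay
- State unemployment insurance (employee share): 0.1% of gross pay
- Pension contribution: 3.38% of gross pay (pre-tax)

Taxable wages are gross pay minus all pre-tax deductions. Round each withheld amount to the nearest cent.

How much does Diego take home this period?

$5,625.09

Pension contribution: $6,314.69 × 0.0338 = $213.44
Taxable wages = $6,314.69 − $213.44 = $6,101.25
Local income tax: $6,101.25 × 0.022 = $134.23
Paid family leave insurance: $6,314.69 × 0.005 = $31.57
State unemployment insurance (employee share): $6,314.69 × 0.001 = $6.31
Employee stock purchase plan: $51.46
Union dues: $6,314.69 × 0.04 = $252.59
Total deductions = $213.44 + $134.23 + $31.57 + $6.31 + $51.46 + $252.59 = $689.60
Net pay = $6,314.69 − $689.60 = $5,625.09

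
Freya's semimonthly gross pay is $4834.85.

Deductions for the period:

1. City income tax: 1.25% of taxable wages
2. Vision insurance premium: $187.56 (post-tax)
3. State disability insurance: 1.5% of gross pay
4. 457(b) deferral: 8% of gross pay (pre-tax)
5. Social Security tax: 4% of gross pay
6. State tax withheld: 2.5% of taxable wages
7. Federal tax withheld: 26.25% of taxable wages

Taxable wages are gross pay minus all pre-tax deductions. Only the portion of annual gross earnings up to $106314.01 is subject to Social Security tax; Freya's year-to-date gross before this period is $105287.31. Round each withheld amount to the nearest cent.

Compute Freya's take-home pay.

$2812.49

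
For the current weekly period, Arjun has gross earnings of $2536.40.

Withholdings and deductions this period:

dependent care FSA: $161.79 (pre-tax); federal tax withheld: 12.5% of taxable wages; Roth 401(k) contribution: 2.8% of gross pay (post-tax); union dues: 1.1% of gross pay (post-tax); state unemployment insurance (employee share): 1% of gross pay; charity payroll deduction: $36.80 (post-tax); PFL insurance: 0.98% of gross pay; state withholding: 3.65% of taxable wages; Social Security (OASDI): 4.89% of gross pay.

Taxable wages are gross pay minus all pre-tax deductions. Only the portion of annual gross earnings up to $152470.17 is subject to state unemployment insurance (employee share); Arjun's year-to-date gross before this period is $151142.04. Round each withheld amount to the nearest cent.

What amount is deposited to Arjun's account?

$1693.22

Dependent care FSA: $161.79
Taxable wages = $2536.40 − $161.79 = $2374.61
State withholding: $2374.61 × 0.0365 = $86.67
Federal tax withheld: $2374.61 × 0.125 = $296.83
Social Security (OASDI): $2536.40 × 0.0489 = $124.03
State unemployment insurance (employee share): only $152470.17 − $151142.04 = $1328.13 of this check is subject → $1328.13 × 0.01 = $13.28
PFL insurance: $2536.40 × 0.0098 = $24.86
Union dues: $2536.40 × 0.011 = $27.90
Charity payroll deduction: $36.80
Roth 401(k) contribution: $2536.40 × 0.028 = $71.02
Total deductions = $161.79 + $86.67 + $296.83 + $124.03 + $13.28 + $24.86 + $27.90 + $36.80 + $71.02 = $843.18
Net pay = $2536.40 − $843.18 = $1693.22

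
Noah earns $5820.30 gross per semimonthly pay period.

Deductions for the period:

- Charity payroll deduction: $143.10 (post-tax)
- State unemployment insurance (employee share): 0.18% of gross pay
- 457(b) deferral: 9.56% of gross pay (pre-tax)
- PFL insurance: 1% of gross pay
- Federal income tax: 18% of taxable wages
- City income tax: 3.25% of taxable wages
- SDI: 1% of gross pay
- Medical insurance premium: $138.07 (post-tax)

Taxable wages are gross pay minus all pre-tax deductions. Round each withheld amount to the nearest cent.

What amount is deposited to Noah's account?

457(b) deferral: $5820.30 × 0.0956 = $556.42
Taxable wages = $5820.30 − $556.42 = $5263.88
City income tax: $5263.88 × 0.0325 = $171.08
Federal income tax: $5263.88 × 0.18 = $947.50
PFL insurance: $5820.30 × 0.01 = $58.20
SDI: $5820.30 × 0.01 = $58.20
State unemployment insurance (employee share): $5820.30 × 0.0018 = $10.48
Medical insurance premium: $138.07
Charity payroll deduction: $143.10
Total deductions = $556.42 + $171.08 + $947.50 + $58.20 + $58.20 + $10.48 + $138.07 + $143.10 = $2083.05
Net pay = $5820.30 − $2083.05 = $3737.25

$3737.25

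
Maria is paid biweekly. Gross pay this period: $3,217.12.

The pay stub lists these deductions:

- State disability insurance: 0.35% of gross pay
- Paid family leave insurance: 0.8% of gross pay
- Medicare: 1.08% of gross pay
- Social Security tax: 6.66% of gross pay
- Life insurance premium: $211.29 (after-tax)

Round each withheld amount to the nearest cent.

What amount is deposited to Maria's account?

$2,719.83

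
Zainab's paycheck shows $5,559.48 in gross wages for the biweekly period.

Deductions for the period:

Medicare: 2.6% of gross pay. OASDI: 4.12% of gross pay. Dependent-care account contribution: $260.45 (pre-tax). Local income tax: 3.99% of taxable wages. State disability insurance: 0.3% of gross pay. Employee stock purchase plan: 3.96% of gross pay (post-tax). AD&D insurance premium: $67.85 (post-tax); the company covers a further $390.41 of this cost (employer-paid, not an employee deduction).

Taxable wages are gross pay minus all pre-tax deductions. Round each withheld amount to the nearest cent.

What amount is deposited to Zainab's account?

$4,409.31

Dependent-care account contribution: $260.45
Taxable wages = $5,559.48 − $260.45 = $5,299.03
Local income tax: $5,299.03 × 0.0399 = $211.43
OASDI: $5,559.48 × 0.0412 = $229.05
Medicare: $5,559.48 × 0.026 = $144.55
State disability insurance: $5,559.48 × 0.003 = $16.68
Employee stock purchase plan: $5,559.48 × 0.0396 = $220.16
AD&D insurance premium: $67.85
(Employer's $390.41 toward AD&D insurance premium is not withheld from the employee.)
Total deductions = $260.45 + $211.43 + $229.05 + $144.55 + $16.68 + $220.16 + $67.85 = $1,150.17
Net pay = $5,559.48 − $1,150.17 = $4,409.31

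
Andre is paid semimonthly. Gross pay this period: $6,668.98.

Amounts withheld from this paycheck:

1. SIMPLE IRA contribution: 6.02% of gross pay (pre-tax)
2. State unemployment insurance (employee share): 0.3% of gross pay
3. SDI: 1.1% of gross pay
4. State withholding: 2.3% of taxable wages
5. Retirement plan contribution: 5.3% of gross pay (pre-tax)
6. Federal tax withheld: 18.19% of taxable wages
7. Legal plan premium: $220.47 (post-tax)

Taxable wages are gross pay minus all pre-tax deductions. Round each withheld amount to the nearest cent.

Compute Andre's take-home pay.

$4,388.42

Retirement plan contribution: $6,668.98 × 0.053 = $353.46
SIMPLE IRA contribution: $6,668.98 × 0.0602 = $401.47
Pre-tax total = $353.46 + $401.47 = $754.93
Taxable wages = $6,668.98 − $754.93 = $5,914.05
Federal tax withheld: $5,914.05 × 0.1819 = $1,075.77
State withholding: $5,914.05 × 0.023 = $136.02
SDI: $6,668.98 × 0.011 = $73.36
State unemployment insurance (employee share): $6,668.98 × 0.003 = $20.01
Legal plan premium: $220.47
Total deductions = $353.46 + $401.47 + $1,075.77 + $136.02 + $73.36 + $20.01 + $220.47 = $2,280.56
Net pay = $6,668.98 − $2,280.56 = $4,388.42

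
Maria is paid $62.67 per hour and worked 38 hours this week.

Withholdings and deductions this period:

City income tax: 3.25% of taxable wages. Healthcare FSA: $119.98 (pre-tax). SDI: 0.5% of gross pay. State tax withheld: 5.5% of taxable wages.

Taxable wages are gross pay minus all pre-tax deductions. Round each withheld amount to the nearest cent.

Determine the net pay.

$2,051.69

Gross pay: 38 × $62.67 = $2,381.46
Healthcare FSA: $119.98
Taxable wages = $2,381.46 − $119.98 = $2,261.48
State tax withheld: $2,261.48 × 0.055 = $124.38
City income tax: $2,261.48 × 0.0325 = $73.50
SDI: $2,381.46 × 0.005 = $11.91
Total deductions = $119.98 + $124.38 + $73.50 + $11.91 = $329.77
Net pay = $2,381.46 − $329.77 = $2,051.69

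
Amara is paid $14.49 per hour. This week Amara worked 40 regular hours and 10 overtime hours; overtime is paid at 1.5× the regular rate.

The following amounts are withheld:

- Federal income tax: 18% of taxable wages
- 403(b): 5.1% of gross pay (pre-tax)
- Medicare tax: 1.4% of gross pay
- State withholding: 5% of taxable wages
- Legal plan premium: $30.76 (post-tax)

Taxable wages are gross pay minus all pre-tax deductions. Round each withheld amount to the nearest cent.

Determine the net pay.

$540.43

Regular pay: 40 × $14.49 = $579.60
Overtime pay: 10 × $14.49 × 1.5 = $217.35
Gross pay = $579.60 + $217.35 = $796.95
403(b): $796.95 × 0.051 = $40.64
Taxable wages = $796.95 − $40.64 = $756.31
Federal income tax: $756.31 × 0.18 = $136.14
State withholding: $756.31 × 0.05 = $37.82
Medicare tax: $796.95 × 0.014 = $11.16
Legal plan premium: $30.76
Total deductions = $40.64 + $136.14 + $37.82 + $11.16 + $30.76 = $256.52
Net pay = $796.95 − $256.52 = $540.43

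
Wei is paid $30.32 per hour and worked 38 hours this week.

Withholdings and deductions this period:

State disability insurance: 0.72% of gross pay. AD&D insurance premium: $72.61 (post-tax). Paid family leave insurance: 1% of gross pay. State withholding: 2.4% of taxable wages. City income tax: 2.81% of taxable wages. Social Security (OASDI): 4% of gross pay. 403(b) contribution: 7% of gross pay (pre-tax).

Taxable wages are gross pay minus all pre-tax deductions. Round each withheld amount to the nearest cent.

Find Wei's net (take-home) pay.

$877.16

Gross pay: 38 × $30.32 = $1152.16
403(b) contribution: $1152.16 × 0.07 = $80.65
Taxable wages = $1152.16 − $80.65 = $1071.51
State withholding: $1071.51 × 0.024 = $25.72
City income tax: $1071.51 × 0.0281 = $30.11
Social Security (OASDI): $1152.16 × 0.04 = $46.09
Paid family leave insurance: $1152.16 × 0.01 = $11.52
State disability insurance: $1152.16 × 0.0072 = $8.30
AD&D insurance premium: $72.61
Total deductions = $80.65 + $25.72 + $30.11 + $46.09 + $11.52 + $8.30 + $72.61 = $275.00
Net pay = $1152.16 − $275.00 = $877.16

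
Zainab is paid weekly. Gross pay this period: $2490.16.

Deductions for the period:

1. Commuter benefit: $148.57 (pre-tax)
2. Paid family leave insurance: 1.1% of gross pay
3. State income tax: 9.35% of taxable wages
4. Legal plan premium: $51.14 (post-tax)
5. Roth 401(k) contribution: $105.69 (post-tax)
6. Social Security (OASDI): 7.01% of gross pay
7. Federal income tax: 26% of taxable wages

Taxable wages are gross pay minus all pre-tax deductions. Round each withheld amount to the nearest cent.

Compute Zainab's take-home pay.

$1155.06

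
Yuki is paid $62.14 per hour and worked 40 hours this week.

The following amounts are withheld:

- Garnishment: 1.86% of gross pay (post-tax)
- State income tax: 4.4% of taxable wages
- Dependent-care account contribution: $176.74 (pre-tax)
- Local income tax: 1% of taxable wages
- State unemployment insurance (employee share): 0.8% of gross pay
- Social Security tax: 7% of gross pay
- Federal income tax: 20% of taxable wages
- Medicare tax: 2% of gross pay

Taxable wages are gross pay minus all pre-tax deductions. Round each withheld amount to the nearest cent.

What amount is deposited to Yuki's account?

Gross pay: 40 × $62.14 = $2,485.60
Dependent-care account contribution: $176.74
Taxable wages = $2,485.60 − $176.74 = $2,308.86
Federal income tax: $2,308.86 × 0.2 = $461.77
Local income tax: $2,308.86 × 0.01 = $23.09
State income tax: $2,308.86 × 0.044 = $101.59
Medicare tax: $2,485.60 × 0.02 = $49.71
Social Security tax: $2,485.60 × 0.07 = $173.99
State unemployment insurance (employee share): $2,485.60 × 0.008 = $19.88
Garnishment: $2,485.60 × 0.0186 = $46.23
Total deductions = $176.74 + $461.77 + $23.09 + $101.59 + $49.71 + $173.99 + $19.88 + $46.23 = $1,053.00
Net pay = $2,485.60 − $1,053.00 = $1,432.60

$1,432.60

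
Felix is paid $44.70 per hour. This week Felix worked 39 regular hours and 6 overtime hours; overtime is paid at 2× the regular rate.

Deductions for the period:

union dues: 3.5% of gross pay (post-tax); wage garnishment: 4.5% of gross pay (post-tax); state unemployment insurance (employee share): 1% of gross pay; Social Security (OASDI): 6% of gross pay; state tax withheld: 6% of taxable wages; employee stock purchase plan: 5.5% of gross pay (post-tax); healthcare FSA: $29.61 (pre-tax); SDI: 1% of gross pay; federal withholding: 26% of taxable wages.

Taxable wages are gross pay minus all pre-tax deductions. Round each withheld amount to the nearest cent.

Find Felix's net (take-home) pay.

Regular pay: 39 × $44.70 = $1,743.30
Overtime pay: 6 × $44.70 × 2 = $536.40
Gross pay = $1,743.30 + $536.40 = $2,279.70
Healthcare FSA: $29.61
Taxable wages = $2,279.70 − $29.61 = $2,250.09
State tax withheld: $2,250.09 × 0.06 = $135.01
Federal withholding: $2,250.09 × 0.26 = $585.02
SDI: $2,279.70 × 0.01 = $22.80
State unemployment insurance (employee share): $2,279.70 × 0.01 = $22.80
Social Security (OASDI): $2,279.70 × 0.06 = $136.78
Employee stock purchase plan: $2,279.70 × 0.055 = $125.38
Union dues: $2,279.70 × 0.035 = $79.79
Wage garnishment: $2,279.70 × 0.045 = $102.59
Total deductions = $29.61 + $135.01 + $585.02 + $22.80 + $22.80 + $136.78 + $125.38 + $79.79 + $102.59 = $1,239.78
Net pay = $2,279.70 − $1,239.78 = $1,039.92

$1,039.92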